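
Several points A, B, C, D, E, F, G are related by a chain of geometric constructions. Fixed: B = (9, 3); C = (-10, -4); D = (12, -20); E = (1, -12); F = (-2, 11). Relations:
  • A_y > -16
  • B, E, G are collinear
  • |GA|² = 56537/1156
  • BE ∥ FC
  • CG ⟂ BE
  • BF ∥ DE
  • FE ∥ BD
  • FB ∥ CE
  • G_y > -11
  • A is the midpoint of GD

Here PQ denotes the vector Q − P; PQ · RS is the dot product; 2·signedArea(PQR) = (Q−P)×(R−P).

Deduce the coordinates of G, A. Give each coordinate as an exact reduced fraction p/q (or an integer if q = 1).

A = (4013/578, -4384/289)
G = (545/289, -2988/289)

1. G_x = 545/289  [B, E, G are collinear ∩ CG ⟂ BE]
2. G_y = -2988/289  [B, E, G are collinear ∩ CG ⟂ BE]
   → G = (545/289, -2988/289)
3. A_x = 4013/578  [A is the midpoint of GD]
4. A_y = -4384/289  [A is the midpoint of GD]
   → A = (4013/578, -4384/289)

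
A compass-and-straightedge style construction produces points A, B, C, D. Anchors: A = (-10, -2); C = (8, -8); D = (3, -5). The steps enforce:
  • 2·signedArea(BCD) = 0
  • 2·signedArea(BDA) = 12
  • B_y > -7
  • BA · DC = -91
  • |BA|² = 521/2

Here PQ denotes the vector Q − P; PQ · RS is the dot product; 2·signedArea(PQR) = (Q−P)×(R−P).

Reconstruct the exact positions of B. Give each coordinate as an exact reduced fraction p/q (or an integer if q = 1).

1. B_x = 11/2  [2·signedArea(BCD) = 0 ∩ 2·signedArea(BDA) = 12]
2. B_y = -13/2  [2·signedArea(BCD) = 0 ∩ 2·signedArea(BDA) = 12]
   → B = (11/2, -13/2)

B = (11/2, -13/2)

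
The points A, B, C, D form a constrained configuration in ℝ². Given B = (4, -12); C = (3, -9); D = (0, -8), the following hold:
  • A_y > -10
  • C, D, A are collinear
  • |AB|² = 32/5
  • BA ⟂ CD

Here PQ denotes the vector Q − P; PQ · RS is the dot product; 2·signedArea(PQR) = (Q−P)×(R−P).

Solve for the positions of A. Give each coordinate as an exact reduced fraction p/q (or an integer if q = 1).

A = (24/5, -48/5)

1. A_x = 24/5  [C, D, A are collinear ∩ BA ⟂ CD]
2. A_y = -48/5  [C, D, A are collinear ∩ BA ⟂ CD]
   → A = (24/5, -48/5)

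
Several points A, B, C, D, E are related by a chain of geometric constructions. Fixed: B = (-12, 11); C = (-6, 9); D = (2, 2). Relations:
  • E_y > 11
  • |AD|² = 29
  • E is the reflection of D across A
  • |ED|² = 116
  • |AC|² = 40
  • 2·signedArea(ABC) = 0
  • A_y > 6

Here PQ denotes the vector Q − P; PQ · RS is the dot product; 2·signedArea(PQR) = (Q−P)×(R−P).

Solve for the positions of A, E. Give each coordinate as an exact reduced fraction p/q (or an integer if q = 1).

1. A_x = 0  [line 2·x + 6·y + -42 = 0 ∩ |AD|² = 29]
2. A_y = 7  [line 2·x + 6·y + -42 = 0 ∩ |AD|² = 29]
   → A = (0, 7)
3. E_x = -2  [E is the reflection of D across A]
4. E_y = 12  [E is the reflection of D across A]
   → E = (-2, 12)

A = (0, 7)
E = (-2, 12)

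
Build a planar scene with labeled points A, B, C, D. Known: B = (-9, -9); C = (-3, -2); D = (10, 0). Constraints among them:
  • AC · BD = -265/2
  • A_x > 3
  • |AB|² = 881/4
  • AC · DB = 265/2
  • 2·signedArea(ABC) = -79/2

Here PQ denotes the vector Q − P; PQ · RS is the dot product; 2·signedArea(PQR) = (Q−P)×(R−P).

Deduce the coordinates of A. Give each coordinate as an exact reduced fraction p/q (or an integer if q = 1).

A = (7/2, -1)

1. A_x = 7/2  [AC · BD = -265/2 ∩ 2·signedArea(ABC) = -79/2]
2. A_y = -1  [AC · BD = -265/2 ∩ 2·signedArea(ABC) = -79/2]
   → A = (7/2, -1)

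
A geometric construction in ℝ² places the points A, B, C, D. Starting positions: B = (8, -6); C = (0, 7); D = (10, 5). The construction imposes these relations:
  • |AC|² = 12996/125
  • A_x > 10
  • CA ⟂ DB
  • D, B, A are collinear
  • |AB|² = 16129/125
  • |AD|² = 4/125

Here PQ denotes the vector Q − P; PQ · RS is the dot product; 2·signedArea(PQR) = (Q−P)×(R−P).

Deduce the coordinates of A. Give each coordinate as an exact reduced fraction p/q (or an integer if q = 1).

1. A_x = 1254/125  [D, B, A are collinear ∩ CA ⟂ DB]
2. A_y = 647/125  [D, B, A are collinear ∩ CA ⟂ DB]
   → A = (1254/125, 647/125)

A = (1254/125, 647/125)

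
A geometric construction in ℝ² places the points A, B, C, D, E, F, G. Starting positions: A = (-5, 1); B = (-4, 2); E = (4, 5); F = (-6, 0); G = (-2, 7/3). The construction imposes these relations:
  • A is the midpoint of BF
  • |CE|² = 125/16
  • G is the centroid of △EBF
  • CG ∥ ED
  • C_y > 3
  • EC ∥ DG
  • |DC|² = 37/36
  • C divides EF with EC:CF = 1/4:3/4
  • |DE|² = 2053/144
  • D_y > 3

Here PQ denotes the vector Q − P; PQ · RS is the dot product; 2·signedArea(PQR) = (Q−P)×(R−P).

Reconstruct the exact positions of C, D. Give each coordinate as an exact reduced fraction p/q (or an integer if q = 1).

1. C_x = 3/2  [C divides EF with EC:CF = 1/4:3/4]
2. C_y = 15/4  [C divides EF with EC:CF = 1/4:3/4]
   → C = (3/2, 15/4)
3. D_x = 1/2  [EC ∥ DG ∩ CG ∥ ED]
4. D_y = 43/12  [EC ∥ DG ∩ CG ∥ ED]
   → D = (1/2, 43/12)

C = (3/2, 15/4)
D = (1/2, 43/12)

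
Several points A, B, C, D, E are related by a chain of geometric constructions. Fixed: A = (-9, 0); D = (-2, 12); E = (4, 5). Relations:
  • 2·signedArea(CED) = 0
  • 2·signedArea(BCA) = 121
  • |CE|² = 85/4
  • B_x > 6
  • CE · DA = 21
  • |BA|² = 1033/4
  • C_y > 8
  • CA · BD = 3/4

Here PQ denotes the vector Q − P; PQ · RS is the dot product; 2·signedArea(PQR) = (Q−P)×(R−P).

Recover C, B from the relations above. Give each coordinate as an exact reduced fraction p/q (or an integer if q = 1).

1. C_x = 1  [2·signedArea(CED) = 0 ∩ CE · DA = 21]
2. C_y = 17/2  [2·signedArea(CED) = 0 ∩ CE · DA = 21]
   → C = (1, 17/2)
3. B_x = 7  [2·signedArea(BCA) = 121 ∩ CA · BD = 3/4]
4. B_y = 3/2  [2·signedArea(BCA) = 121 ∩ CA · BD = 3/4]
   → B = (7, 3/2)

B = (7, 3/2)
C = (1, 17/2)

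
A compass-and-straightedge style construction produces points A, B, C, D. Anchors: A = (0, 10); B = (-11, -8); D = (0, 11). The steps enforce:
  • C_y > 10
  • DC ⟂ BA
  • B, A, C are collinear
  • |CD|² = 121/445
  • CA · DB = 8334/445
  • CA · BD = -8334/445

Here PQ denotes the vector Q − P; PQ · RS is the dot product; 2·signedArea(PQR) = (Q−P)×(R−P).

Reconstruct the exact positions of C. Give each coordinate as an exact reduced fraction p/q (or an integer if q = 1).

1. C_x = 198/445  [B, A, C are collinear ∩ DC ⟂ BA]
2. C_y = 4774/445  [B, A, C are collinear ∩ DC ⟂ BA]
   → C = (198/445, 4774/445)

C = (198/445, 4774/445)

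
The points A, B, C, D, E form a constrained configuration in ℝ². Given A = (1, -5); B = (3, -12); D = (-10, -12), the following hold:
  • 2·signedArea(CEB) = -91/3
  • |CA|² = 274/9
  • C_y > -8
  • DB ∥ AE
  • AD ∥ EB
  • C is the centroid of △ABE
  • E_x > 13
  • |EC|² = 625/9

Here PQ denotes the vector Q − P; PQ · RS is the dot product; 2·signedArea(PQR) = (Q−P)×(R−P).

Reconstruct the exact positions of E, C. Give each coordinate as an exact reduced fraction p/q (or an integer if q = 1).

C = (6, -22/3)
E = (14, -5)

1. E_x = 14  [AD ∥ EB ∩ DB ∥ AE]
2. E_y = -5  [AD ∥ EB ∩ DB ∥ AE]
   → E = (14, -5)
3. C_x = 6  [C is the centroid of △ABE]
4. C_y = -22/3  [C is the centroid of △ABE]
   → C = (6, -22/3)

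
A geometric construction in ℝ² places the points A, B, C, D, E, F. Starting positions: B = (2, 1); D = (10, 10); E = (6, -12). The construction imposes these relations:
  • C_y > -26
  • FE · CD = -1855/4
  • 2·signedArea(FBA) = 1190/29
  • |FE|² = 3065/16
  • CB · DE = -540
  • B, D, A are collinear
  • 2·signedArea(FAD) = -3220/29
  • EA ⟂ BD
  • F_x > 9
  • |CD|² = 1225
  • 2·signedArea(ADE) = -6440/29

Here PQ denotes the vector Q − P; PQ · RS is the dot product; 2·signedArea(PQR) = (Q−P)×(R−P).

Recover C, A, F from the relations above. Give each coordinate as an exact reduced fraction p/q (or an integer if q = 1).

A = (-78/29, -124/29)
C = (10, -25)
F = (10, 5/4)

1. A_x = -78/29  [B, D, A are collinear ∩ EA ⟂ BD]
2. A_y = -124/29  [B, D, A are collinear ∩ EA ⟂ BD]
   → A = (-78/29, -124/29)
3. F_x = 10  [line 153/29·x + -136/29·y + -1360/29 = 0 ∩ |FE|² = 3065/16]
4. F_y = 5/4  [line 153/29·x + -136/29·y + -1360/29 = 0 ∩ |FE|² = 3065/16]
   → F = (10, 5/4)
5. C_x = 10  [CB · DE = -540 ∩ FE · CD = -1855/4]
6. C_y = -25  [CB · DE = -540 ∩ FE · CD = -1855/4]
   → C = (10, -25)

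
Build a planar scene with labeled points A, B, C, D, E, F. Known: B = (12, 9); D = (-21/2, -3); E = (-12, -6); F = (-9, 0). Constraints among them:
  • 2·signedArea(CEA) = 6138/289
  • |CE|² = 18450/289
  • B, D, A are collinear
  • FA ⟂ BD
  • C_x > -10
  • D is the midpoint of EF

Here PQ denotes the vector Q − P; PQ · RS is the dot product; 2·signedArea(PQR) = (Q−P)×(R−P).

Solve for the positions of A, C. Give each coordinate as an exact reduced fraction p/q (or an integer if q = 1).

1. A_x = -2337/289  [B, D, A are collinear ∩ FA ⟂ BD]
2. A_y = -495/289  [B, D, A are collinear ∩ FA ⟂ BD]
   → A = (-2337/289, -495/289)
3. C_x = -2865/289  [line -1239/289·x + 1131/289·y + -14220/289 = 0 ∩ |CE|² = 18450/289]
4. C_y = 495/289  [line -1239/289·x + 1131/289·y + -14220/289 = 0 ∩ |CE|² = 18450/289]
   → C = (-2865/289, 495/289)

A = (-2337/289, -495/289)
C = (-2865/289, 495/289)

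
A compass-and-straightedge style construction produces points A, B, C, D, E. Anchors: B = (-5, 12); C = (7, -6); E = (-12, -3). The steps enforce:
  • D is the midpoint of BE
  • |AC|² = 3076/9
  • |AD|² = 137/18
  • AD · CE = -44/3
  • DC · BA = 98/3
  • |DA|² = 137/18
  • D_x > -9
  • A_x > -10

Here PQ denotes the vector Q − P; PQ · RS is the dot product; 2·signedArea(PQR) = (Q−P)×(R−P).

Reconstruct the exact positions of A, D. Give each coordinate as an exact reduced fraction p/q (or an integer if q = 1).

1. D_x = -17/2  [D is the midpoint of BE]
2. D_y = 9/2  [D is the midpoint of BE]
   → D = (-17/2, 9/2)
3. A_x = -29/3  [AD · CE = -44/3 ∩ DC · BA = 98/3]
4. A_y = 2  [AD · CE = -44/3 ∩ DC · BA = 98/3]
   → A = (-29/3, 2)

A = (-29/3, 2)
D = (-17/2, 9/2)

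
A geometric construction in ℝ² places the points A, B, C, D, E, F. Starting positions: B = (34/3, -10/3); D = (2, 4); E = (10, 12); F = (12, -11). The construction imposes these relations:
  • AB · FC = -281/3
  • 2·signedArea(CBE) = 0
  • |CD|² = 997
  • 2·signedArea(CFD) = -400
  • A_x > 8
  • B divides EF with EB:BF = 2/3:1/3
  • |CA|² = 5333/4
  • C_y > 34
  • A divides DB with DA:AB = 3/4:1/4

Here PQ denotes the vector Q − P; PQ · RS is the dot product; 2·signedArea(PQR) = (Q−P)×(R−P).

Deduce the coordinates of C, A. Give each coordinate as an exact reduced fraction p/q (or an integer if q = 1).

1. C_x = 8  [2·signedArea(CBE) = 0 ∩ 2·signedArea(CFD) = -400]
2. C_y = 35  [2·signedArea(CBE) = 0 ∩ 2·signedArea(CFD) = -400]
   → C = (8, 35)
3. A_x = 9  [A divides DB with DA:AB = 3/4:1/4]
4. A_y = -3/2  [A divides DB with DA:AB = 3/4:1/4]
   → A = (9, -3/2)

A = (9, -3/2)
C = (8, 35)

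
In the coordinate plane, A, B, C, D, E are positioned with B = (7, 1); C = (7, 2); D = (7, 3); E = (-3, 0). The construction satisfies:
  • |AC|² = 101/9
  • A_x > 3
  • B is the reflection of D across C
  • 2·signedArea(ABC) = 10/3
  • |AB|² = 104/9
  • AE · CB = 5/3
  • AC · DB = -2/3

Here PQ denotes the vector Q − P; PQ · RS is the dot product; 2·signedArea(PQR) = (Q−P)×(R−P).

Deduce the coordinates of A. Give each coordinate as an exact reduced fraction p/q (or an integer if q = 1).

1. A_x = 11/3  [2·signedArea(ABC) = 10/3 ∩ AE · CB = 5/3]
2. A_y = 5/3  [2·signedArea(ABC) = 10/3 ∩ AE · CB = 5/3]
   → A = (11/3, 5/3)

A = (11/3, 5/3)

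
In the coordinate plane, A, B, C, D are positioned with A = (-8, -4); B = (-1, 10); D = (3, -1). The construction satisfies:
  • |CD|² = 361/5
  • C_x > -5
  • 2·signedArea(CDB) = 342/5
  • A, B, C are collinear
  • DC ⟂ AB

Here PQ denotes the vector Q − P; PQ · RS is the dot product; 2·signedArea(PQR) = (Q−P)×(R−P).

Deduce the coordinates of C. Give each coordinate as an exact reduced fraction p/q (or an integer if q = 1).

1. C_x = -23/5  [A, B, C are collinear ∩ DC ⟂ AB]
2. C_y = 14/5  [A, B, C are collinear ∩ DC ⟂ AB]
   → C = (-23/5, 14/5)

C = (-23/5, 14/5)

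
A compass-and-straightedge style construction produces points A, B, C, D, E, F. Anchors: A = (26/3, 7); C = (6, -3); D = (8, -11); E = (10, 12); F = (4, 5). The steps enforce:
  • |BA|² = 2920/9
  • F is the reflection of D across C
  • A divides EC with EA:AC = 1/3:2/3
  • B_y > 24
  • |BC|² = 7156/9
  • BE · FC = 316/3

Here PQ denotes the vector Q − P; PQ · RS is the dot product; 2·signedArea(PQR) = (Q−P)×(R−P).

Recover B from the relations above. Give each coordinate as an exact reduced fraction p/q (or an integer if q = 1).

B = (28/3, 25)

1. B_x = 28/3  [line -2·x + 8·y + -544/3 = 0 ∩ |BA|² = 2920/9]
2. B_y = 25  [line -2·x + 8·y + -544/3 = 0 ∩ |BA|² = 2920/9]
   → B = (28/3, 25)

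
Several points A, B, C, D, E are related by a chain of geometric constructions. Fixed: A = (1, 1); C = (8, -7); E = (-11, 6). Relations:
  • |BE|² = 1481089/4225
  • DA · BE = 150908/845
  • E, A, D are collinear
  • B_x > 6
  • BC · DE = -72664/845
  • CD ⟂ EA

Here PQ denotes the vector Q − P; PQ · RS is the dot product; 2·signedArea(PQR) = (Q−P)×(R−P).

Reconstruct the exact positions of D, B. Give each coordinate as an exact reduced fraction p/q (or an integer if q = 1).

1. D_x = 1657/169  [E, A, D are collinear ∩ CD ⟂ EA]
2. D_y = -451/169  [E, A, D are collinear ∩ CD ⟂ EA]
   → D = (1657/169, -451/169)
3. B_x = 5309/845  [line 3516/169·x + -1465/169·y + -119251/845 = 0 ∩ |BE|² = 1481089/4225]
4. B_y = -203/169  [line 3516/169·x + -1465/169·y + -119251/845 = 0 ∩ |BE|² = 1481089/4225]
   → B = (5309/845, -203/169)

B = (5309/845, -203/169)
D = (1657/169, -451/169)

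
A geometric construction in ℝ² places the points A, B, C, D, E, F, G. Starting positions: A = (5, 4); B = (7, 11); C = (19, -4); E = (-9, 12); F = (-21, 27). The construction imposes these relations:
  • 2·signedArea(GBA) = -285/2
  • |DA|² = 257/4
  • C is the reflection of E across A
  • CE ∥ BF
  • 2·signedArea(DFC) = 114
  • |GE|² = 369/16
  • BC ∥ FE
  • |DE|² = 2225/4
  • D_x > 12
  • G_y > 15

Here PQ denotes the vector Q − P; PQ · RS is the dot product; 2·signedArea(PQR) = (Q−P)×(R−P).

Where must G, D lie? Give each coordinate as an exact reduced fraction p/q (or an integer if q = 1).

D = (13, 7/2)
G = (-12, 63/4)

1. G_x = -12  [line 7·x + -2·y + 231/2 = 0 ∩ |GE|² = 369/16]
2. G_y = 63/4  [line 7·x + -2·y + 231/2 = 0 ∩ |GE|² = 369/16]
   → G = (-12, 63/4)
3. D_x = 13  [line 31·x + 40·y + -543 = 0 ∩ |DE|² = 2225/4]
4. D_y = 7/2  [line 31·x + 40·y + -543 = 0 ∩ |DE|² = 2225/4]
   → D = (13, 7/2)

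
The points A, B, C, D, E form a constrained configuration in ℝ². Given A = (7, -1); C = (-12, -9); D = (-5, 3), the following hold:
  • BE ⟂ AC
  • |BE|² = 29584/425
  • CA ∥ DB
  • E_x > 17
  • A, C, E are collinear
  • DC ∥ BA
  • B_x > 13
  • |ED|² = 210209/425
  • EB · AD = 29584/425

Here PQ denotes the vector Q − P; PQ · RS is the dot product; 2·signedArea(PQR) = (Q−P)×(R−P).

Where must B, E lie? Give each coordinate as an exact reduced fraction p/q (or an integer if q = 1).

1. B_x = 14  [DC ∥ BA ∩ CA ∥ DB]
2. B_y = 11  [DC ∥ BA ∩ CA ∥ DB]
   → B = (14, 11)
3. E_x = 7326/425  [A, C, E are collinear ∩ BE ⟂ AC]
4. E_y = 1407/425  [A, C, E are collinear ∩ BE ⟂ AC]
   → E = (7326/425, 1407/425)

B = (14, 11)
E = (7326/425, 1407/425)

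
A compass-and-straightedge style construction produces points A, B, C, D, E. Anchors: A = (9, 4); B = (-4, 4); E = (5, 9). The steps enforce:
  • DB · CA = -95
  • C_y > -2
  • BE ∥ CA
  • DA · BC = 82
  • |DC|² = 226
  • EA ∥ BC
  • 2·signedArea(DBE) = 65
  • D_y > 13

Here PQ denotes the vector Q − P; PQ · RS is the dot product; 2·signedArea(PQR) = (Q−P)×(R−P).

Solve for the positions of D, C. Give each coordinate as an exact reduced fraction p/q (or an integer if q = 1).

C = (0, -1)
D = (1, 14)

1. C_x = 0  [BE ∥ CA ∩ EA ∥ BC]
2. C_y = -1  [BE ∥ CA ∩ EA ∥ BC]
   → C = (0, -1)
3. D_x = 1  [2·signedArea(DBE) = 65 ∩ DB · CA = -95]
4. D_y = 14  [2·signedArea(DBE) = 65 ∩ DB · CA = -95]
   → D = (1, 14)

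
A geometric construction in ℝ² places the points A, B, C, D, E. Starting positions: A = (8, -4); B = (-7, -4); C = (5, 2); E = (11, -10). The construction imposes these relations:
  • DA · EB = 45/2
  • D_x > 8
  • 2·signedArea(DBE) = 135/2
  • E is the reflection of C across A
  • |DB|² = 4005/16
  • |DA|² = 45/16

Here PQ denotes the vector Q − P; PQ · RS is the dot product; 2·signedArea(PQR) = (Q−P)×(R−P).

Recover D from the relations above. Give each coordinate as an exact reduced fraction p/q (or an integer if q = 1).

D = (35/4, -11/2)

1. D_x = 35/4  [2·signedArea(DBE) = 135/2 ∩ DA · EB = 45/2]
2. D_y = -11/2  [2·signedArea(DBE) = 135/2 ∩ DA · EB = 45/2]
   → D = (35/4, -11/2)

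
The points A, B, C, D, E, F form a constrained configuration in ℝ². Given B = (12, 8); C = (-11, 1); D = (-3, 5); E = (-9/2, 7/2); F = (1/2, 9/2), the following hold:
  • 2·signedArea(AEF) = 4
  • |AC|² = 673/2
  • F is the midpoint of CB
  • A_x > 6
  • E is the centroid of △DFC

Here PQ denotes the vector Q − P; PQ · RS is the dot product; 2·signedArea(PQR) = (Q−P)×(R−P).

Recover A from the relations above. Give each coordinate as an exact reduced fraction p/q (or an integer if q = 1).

1. A_x = 13/2  [line -1·x + 5·y + -26 = 0 ∩ |AC|² = 673/2]
2. A_y = 13/2  [line -1·x + 5·y + -26 = 0 ∩ |AC|² = 673/2]
   → A = (13/2, 13/2)

A = (13/2, 13/2)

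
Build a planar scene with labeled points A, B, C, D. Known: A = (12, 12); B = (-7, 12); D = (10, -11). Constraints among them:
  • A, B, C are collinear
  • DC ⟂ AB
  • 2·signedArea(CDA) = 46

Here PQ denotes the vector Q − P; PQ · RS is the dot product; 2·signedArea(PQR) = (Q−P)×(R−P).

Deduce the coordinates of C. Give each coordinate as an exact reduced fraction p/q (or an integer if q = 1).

C = (10, 12)

1. C_x = 10  [A, B, C are collinear ∩ DC ⟂ AB]
2. C_y = 12  [A, B, C are collinear ∩ DC ⟂ AB]
   → C = (10, 12)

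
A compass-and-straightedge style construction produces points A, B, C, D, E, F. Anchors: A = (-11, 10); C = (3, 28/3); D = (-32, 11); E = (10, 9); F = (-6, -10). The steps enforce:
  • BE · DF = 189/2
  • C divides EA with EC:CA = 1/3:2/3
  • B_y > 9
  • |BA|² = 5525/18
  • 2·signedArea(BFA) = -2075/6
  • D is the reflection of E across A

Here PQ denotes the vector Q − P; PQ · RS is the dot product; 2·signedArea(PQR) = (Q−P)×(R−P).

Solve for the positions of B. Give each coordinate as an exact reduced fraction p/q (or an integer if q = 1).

1. B_x = 13/2  [BE · DF = 189/2 ∩ 2·signedArea(BFA) = -2075/6]
2. B_y = 55/6  [BE · DF = 189/2 ∩ 2·signedArea(BFA) = -2075/6]
   → B = (13/2, 55/6)

B = (13/2, 55/6)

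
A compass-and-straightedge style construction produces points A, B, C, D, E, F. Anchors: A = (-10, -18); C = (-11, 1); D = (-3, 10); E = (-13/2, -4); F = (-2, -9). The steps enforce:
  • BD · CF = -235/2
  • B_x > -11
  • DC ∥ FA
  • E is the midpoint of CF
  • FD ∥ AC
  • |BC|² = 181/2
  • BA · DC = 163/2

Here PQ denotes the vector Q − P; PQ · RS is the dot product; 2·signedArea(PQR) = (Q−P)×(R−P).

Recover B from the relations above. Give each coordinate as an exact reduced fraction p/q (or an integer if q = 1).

B = (-21/2, -17/2)

1. B_x = -21/2  [BD · CF = -235/2 ∩ BA · DC = 163/2]
2. B_y = -17/2  [BD · CF = -235/2 ∩ BA · DC = 163/2]
   → B = (-21/2, -17/2)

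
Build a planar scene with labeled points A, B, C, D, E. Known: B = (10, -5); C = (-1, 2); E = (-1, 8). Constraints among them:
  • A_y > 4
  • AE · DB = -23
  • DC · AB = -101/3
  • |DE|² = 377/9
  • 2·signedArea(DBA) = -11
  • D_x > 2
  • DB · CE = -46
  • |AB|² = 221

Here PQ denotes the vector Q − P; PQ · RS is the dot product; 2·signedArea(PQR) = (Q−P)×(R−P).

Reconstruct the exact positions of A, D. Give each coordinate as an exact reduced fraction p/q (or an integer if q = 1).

A = (-1, 5)
D = (8/3, 8/3)

1. D_y = 8/3  [DB · CE = -46]
2. D_x = 8/3  [|DE|² = 377/9]
   → D = (8/3, 8/3)
3. A_x = -1  [AE · DB = -23 ∩ 2·signedArea(DBA) = -11]
4. A_y = 5  [AE · DB = -23 ∩ 2·signedArea(DBA) = -11]
   → A = (-1, 5)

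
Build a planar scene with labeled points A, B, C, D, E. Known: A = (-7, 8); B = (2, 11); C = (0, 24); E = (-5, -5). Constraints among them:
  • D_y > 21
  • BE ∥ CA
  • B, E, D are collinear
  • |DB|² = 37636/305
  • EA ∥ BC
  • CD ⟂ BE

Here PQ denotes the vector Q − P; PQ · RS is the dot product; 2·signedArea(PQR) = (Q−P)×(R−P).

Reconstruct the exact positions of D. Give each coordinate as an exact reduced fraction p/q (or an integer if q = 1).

1. D_x = 1968/305  [B, E, D are collinear ∩ CD ⟂ BE]
2. D_y = 6459/305  [B, E, D are collinear ∩ CD ⟂ BE]
   → D = (1968/305, 6459/305)

D = (1968/305, 6459/305)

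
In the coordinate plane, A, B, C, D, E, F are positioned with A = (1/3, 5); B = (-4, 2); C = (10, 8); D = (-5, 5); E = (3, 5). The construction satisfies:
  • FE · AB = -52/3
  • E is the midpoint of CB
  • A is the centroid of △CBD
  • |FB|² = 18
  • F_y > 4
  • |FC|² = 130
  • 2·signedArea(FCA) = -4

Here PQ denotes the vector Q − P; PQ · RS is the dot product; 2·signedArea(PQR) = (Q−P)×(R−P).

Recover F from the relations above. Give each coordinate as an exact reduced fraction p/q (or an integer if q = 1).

F = (-1, 5)

1. F_x = -1  [2·signedArea(FCA) = -4 ∩ FE · AB = -52/3]
2. F_y = 5  [2·signedArea(FCA) = -4 ∩ FE · AB = -52/3]
   → F = (-1, 5)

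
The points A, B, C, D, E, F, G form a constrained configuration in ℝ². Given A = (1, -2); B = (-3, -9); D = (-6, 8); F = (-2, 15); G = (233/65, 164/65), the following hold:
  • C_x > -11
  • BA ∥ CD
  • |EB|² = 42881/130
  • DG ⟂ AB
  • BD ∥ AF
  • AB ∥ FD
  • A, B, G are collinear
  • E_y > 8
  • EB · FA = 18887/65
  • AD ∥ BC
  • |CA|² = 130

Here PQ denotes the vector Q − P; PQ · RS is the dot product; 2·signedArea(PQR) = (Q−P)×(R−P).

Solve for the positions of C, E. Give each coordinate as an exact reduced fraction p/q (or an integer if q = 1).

1. C_x = -10  [BA ∥ CD ∩ AD ∥ BC]
2. C_y = 1  [BA ∥ CD ∩ AD ∥ BC]
   → C = (-10, 1)
3. E_x = 103/130  [line -3·x + 17·y + -9527/65 = 0 ∩ |EB|² = 42881/130]
4. E_y = 1139/130  [line -3·x + 17·y + -9527/65 = 0 ∩ |EB|² = 42881/130]
   → E = (103/130, 1139/130)

C = (-10, 1)
E = (103/130, 1139/130)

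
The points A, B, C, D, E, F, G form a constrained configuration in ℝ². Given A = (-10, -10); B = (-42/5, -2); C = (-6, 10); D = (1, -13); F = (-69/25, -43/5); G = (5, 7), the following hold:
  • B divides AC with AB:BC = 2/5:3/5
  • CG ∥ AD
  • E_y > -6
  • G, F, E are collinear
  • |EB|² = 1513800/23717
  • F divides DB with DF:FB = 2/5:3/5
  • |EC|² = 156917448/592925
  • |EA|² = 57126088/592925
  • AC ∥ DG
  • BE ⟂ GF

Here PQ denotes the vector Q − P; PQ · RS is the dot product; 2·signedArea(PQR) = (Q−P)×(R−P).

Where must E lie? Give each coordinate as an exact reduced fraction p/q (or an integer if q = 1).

1. E_x = -147864/118585  [G, F, E are collinear ∩ BE ⟂ GF]
2. E_y = -131824/23717  [G, F, E are collinear ∩ BE ⟂ GF]
   → E = (-147864/118585, -131824/23717)

E = (-147864/118585, -131824/23717)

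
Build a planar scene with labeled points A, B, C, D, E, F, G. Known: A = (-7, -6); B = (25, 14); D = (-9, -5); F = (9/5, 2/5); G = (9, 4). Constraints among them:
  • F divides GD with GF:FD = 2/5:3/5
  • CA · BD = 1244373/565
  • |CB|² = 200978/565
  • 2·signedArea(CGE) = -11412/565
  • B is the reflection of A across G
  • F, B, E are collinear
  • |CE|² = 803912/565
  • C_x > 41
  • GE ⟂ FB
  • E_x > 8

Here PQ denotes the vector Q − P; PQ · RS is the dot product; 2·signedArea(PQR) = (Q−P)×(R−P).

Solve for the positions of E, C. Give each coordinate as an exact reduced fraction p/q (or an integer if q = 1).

C = (23318/565, 13299/565)
E = (4932/565, 2521/565)

1. E_x = 4932/565  [F, B, E are collinear ∩ GE ⟂ FB]
2. E_y = 2521/565  [F, B, E are collinear ∩ GE ⟂ FB]
   → E = (4932/565, 2521/565)
3. C_x = 23318/565  [2·signedArea(CGE) = -11412/565 ∩ CA · BD = 1244373/565]
4. C_y = 13299/565  [2·signedArea(CGE) = -11412/565 ∩ CA · BD = 1244373/565]
   → C = (23318/565, 13299/565)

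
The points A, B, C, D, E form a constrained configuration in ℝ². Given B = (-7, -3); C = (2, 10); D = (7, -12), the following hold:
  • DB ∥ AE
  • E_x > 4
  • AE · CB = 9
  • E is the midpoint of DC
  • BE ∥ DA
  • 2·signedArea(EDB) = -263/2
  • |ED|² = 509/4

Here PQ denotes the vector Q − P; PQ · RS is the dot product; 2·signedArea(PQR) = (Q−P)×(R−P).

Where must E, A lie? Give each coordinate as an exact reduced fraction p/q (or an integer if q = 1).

1. E_x = 9/2  [E is the midpoint of DC]
2. E_y = -1  [E is the midpoint of DC]
   → E = (9/2, -1)
3. A_x = 37/2  [DB ∥ AE ∩ BE ∥ DA]
4. A_y = -10  [DB ∥ AE ∩ BE ∥ DA]
   → A = (37/2, -10)

A = (37/2, -10)
E = (9/2, -1)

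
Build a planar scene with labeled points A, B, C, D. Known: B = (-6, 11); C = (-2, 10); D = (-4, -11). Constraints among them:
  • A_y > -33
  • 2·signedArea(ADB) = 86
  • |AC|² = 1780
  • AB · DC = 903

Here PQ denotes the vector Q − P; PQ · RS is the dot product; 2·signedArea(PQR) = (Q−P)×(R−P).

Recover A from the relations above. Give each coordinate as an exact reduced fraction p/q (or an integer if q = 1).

A = (-6, -32)

1. A_x = -6  [2·signedArea(ADB) = 86 ∩ AB · DC = 903]
2. A_y = -32  [2·signedArea(ADB) = 86 ∩ AB · DC = 903]
   → A = (-6, -32)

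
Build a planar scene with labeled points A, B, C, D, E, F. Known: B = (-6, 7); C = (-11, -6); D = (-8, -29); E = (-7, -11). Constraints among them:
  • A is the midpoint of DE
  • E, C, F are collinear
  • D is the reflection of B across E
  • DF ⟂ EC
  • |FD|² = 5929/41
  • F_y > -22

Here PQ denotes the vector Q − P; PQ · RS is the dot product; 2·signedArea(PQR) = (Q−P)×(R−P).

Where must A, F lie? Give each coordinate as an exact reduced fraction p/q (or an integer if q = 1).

1. A_x = -15/2  [A is the midpoint of DE]
2. A_y = -20  [A is the midpoint of DE]
   → A = (-15/2, -20)
3. F_x = 57/41  [E, C, F are collinear ∩ DF ⟂ EC]
4. F_y = -881/41  [E, C, F are collinear ∩ DF ⟂ EC]
   → F = (57/41, -881/41)

A = (-15/2, -20)
F = (57/41, -881/41)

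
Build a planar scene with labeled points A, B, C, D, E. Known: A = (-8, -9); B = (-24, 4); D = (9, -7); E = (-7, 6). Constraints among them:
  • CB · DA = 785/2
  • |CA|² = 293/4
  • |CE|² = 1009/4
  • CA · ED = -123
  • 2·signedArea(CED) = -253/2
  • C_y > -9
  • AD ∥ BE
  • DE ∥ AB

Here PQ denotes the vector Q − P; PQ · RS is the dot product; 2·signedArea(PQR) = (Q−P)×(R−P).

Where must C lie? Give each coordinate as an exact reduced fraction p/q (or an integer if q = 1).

C = (1/2, -8)

1. C_x = 1/2  [CA · ED = -123 ∩ CB · DA = 785/2]
2. C_y = -8  [CA · ED = -123 ∩ CB · DA = 785/2]
   → C = (1/2, -8)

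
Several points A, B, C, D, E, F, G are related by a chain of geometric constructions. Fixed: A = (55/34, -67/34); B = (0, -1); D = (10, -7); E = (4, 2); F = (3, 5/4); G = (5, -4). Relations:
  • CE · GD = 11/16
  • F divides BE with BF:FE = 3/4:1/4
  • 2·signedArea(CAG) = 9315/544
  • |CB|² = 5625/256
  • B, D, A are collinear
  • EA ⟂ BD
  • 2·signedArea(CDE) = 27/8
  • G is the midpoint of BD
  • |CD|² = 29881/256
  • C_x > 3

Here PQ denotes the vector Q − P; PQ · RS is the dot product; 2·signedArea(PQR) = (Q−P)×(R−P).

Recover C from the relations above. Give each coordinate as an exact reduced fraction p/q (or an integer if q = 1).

1. C_x = 15/4  [2·signedArea(CAG) = 9315/544 ∩ 2·signedArea(CDE) = 27/8]
2. C_y = 29/16  [2·signedArea(CAG) = 9315/544 ∩ 2·signedArea(CDE) = 27/8]
   → C = (15/4, 29/16)

C = (15/4, 29/16)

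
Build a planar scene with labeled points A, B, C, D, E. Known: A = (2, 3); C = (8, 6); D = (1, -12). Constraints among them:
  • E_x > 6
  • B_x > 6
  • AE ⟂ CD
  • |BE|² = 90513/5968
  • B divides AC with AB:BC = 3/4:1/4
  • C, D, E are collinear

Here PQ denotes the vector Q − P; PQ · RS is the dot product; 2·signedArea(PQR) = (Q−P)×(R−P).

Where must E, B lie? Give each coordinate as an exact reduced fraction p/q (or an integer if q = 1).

B = (13/2, 21/4)
E = (2312/373, 510/373)

1. E_x = 2312/373  [C, D, E are collinear ∩ AE ⟂ CD]
2. E_y = 510/373  [C, D, E are collinear ∩ AE ⟂ CD]
   → E = (2312/373, 510/373)
3. B_x = 13/2  [B divides AC with AB:BC = 3/4:1/4]
4. B_y = 21/4  [B divides AC with AB:BC = 3/4:1/4]
   → B = (13/2, 21/4)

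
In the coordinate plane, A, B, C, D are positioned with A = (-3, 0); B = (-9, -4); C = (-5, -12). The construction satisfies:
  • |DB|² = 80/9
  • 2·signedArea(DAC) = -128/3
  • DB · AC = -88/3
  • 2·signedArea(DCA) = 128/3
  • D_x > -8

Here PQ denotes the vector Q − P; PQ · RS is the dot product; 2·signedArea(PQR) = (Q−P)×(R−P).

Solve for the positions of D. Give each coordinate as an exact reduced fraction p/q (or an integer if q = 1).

1. D_x = -23/3  [2·signedArea(DAC) = -128/3 ∩ DB · AC = -88/3]
2. D_y = -20/3  [2·signedArea(DAC) = -128/3 ∩ DB · AC = -88/3]
   → D = (-23/3, -20/3)

D = (-23/3, -20/3)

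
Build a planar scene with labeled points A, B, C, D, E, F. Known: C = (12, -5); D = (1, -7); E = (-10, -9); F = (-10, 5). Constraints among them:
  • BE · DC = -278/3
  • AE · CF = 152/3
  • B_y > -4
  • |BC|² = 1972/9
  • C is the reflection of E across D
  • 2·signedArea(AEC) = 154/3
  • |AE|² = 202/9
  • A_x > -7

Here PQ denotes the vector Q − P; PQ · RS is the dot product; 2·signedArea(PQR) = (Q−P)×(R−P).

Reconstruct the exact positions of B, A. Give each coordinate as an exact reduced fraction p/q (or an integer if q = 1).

A = (-19/3, -6)
B = (-8/3, -3)

1. B_x = -8/3  [line -11·x + -2·y + -106/3 = 0 ∩ |BC|² = 1972/9]
2. B_y = -3  [line -11·x + -2·y + -106/3 = 0 ∩ |BC|² = 1972/9]
   → B = (-8/3, -3)
3. A_x = -19/3  [AE · CF = 152/3 ∩ 2·signedArea(AEC) = 154/3]
4. A_y = -6  [AE · CF = 152/3 ∩ 2·signedArea(AEC) = 154/3]
   → A = (-19/3, -6)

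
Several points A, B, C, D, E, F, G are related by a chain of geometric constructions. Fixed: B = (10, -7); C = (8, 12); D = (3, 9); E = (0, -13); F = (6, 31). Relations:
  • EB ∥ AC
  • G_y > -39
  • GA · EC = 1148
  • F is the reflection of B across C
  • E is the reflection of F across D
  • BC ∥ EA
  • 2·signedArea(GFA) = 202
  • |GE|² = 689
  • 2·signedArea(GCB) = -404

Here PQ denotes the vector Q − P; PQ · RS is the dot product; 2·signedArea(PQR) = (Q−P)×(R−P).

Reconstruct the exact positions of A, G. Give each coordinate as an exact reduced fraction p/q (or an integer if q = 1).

1. A_x = -2  [EB ∥ AC ∩ BC ∥ EA]
2. A_y = 6  [EB ∥ AC ∩ BC ∥ EA]
   → A = (-2, 6)
3. G_x = -8  [2·signedArea(GFA) = 202 ∩ GA · EC = 1148]
4. G_y = -38  [2·signedArea(GFA) = 202 ∩ GA · EC = 1148]
   → G = (-8, -38)

A = (-2, 6)
G = (-8, -38)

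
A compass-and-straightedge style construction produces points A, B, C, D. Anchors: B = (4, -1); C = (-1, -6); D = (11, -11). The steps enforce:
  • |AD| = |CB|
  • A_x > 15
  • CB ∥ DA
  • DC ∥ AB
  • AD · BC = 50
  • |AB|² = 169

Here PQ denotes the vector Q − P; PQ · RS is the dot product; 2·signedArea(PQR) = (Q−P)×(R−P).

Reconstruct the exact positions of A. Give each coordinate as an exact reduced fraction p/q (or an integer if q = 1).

1. A_x = 16  [DC ∥ AB ∩ CB ∥ DA]
2. A_y = -6  [DC ∥ AB ∩ CB ∥ DA]
   → A = (16, -6)

A = (16, -6)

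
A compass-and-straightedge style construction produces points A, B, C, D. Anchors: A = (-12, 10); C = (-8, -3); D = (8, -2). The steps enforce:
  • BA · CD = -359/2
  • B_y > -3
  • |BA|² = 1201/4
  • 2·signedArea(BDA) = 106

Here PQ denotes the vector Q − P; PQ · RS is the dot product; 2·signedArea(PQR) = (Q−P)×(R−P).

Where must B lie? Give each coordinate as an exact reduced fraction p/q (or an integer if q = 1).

B = (0, -5/2)

1. B_x = 0  [2·signedArea(BDA) = 106 ∩ BA · CD = -359/2]
2. B_y = -5/2  [2·signedArea(BDA) = 106 ∩ BA · CD = -359/2]
   → B = (0, -5/2)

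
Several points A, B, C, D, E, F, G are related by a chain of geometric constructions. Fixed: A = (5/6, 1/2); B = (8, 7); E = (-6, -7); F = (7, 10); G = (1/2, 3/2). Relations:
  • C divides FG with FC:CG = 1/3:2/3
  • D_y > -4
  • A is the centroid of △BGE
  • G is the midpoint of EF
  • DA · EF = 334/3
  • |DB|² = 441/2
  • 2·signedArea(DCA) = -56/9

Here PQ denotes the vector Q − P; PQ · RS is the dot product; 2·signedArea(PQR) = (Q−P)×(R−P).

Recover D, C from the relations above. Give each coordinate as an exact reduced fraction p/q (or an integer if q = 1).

C = (29/6, 43/6)
D = (-5/2, -7/2)

1. D_x = -5/2  [line -13·x + -17·y + -92 = 0 ∩ |DB|² = 441/2]
2. D_y = -7/2  [line -13·x + -17·y + -92 = 0 ∩ |DB|² = 441/2]
   → D = (-5/2, -7/2)
3. C_x = 29/6  [C divides FG with FC:CG = 1/3:2/3]
4. C_y = 43/6  [C divides FG with FC:CG = 1/3:2/3]
   → C = (29/6, 43/6)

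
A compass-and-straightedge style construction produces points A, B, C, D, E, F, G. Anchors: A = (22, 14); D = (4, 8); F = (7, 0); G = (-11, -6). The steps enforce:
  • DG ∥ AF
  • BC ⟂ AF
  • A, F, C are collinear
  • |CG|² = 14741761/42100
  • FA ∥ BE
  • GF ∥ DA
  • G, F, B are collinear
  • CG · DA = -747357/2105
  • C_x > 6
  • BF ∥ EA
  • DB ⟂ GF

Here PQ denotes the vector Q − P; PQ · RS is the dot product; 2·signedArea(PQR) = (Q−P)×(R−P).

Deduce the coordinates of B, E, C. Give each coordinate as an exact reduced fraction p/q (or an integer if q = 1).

B = (67/10, -1/10)
C = (5717/842, -413/2105)
E = (217/10, 139/10)

1. B_x = 67/10  [G, F, B are collinear ∩ DB ⟂ GF]
2. B_y = -1/10  [G, F, B are collinear ∩ DB ⟂ GF]
   → B = (67/10, -1/10)
3. E_x = 217/10  [BF ∥ EA ∩ FA ∥ BE]
4. E_y = 139/10  [BF ∥ EA ∩ FA ∥ BE]
   → E = (217/10, 139/10)
5. C_x = 5717/842  [A, F, C are collinear ∩ BC ⟂ AF]
6. C_y = -413/2105  [A, F, C are collinear ∩ BC ⟂ AF]
   → C = (5717/842, -413/2105)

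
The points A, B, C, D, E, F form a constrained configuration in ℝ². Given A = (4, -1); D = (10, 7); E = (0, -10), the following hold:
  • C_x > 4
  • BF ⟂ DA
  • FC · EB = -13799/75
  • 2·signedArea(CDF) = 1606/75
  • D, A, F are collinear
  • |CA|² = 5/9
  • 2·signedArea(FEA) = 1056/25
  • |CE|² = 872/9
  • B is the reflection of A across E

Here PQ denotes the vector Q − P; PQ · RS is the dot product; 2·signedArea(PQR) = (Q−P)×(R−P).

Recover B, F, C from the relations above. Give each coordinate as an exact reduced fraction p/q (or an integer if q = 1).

B = (-4, -19)
C = (14/3, -4/3)
F = (-188/25, -409/25)

1. B_x = -4  [B is the reflection of A across E]
2. B_y = -19  [B is the reflection of A across E]
   → B = (-4, -19)
3. F_x = -188/25  [D, A, F are collinear ∩ BF ⟂ DA]
4. F_y = -409/25  [D, A, F are collinear ∩ BF ⟂ DA]
   → F = (-188/25, -409/25)
5. C_x = 14/3  [2·signedArea(CDF) = 1606/75 ∩ FC · EB = -13799/75]
6. C_y = -4/3  [2·signedArea(CDF) = 1606/75 ∩ FC · EB = -13799/75]
   → C = (14/3, -4/3)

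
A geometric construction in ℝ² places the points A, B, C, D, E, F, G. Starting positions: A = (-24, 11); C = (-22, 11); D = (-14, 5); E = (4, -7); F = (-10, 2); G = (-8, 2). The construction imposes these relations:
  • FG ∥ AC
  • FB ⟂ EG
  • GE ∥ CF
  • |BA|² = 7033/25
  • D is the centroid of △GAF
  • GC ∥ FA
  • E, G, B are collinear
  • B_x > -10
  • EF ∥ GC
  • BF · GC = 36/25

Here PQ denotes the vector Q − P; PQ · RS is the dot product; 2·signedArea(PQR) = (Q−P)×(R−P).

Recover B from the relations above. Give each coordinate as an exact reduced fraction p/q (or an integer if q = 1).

B = (-232/25, 74/25)

1. B_x = -232/25  [E, G, B are collinear ∩ FB ⟂ EG]
2. B_y = 74/25  [E, G, B are collinear ∩ FB ⟂ EG]
   → B = (-232/25, 74/25)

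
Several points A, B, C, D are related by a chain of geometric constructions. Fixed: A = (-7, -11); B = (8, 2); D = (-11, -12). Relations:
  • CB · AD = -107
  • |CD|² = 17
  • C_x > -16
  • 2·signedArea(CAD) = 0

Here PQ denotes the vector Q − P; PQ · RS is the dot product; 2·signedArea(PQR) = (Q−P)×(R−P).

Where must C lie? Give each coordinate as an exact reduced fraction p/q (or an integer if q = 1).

C = (-15, -13)

1. C_x = -15  [2·signedArea(CAD) = 0 ∩ CB · AD = -107]
2. C_y = -13  [2·signedArea(CAD) = 0 ∩ CB · AD = -107]
   → C = (-15, -13)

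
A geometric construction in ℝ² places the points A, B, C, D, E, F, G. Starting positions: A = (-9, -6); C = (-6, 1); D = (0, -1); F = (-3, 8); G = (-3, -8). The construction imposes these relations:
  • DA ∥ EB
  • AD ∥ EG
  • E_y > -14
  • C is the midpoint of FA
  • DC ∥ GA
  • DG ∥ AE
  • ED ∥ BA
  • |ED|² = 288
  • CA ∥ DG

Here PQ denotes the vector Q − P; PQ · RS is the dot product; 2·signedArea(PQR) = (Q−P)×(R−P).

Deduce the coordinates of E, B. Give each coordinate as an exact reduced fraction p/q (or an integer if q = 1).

B = (-21, -18)
E = (-12, -13)

1. E_x = -12  [AD ∥ EG ∩ DG ∥ AE]
2. E_y = -13  [AD ∥ EG ∩ DG ∥ AE]
   → E = (-12, -13)
3. B_x = -21  [ED ∥ BA ∩ DA ∥ EB]
4. B_y = -18  [ED ∥ BA ∩ DA ∥ EB]
   → B = (-21, -18)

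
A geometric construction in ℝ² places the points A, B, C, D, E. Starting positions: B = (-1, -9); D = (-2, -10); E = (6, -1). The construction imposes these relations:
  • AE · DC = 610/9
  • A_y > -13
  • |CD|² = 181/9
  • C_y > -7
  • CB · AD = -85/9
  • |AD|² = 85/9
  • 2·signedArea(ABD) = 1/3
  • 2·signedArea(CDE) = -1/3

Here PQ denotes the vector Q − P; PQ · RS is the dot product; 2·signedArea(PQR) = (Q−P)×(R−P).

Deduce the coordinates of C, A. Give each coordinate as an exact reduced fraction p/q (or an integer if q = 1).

1. C_x = 1  [line -9·x + 8·y + 187/3 = 0 ∩ |CD|² = 181/9]
2. C_y = -20/3  [line -9·x + 8·y + 187/3 = 0 ∩ |CD|² = 181/9]
   → C = (1, -20/3)
3. A_x = -4  [AE · DC = 610/9 ∩ CB · AD = -85/9]
4. A_y = -37/3  [AE · DC = 610/9 ∩ CB · AD = -85/9]
   → A = (-4, -37/3)

A = (-4, -37/3)
C = (1, -20/3)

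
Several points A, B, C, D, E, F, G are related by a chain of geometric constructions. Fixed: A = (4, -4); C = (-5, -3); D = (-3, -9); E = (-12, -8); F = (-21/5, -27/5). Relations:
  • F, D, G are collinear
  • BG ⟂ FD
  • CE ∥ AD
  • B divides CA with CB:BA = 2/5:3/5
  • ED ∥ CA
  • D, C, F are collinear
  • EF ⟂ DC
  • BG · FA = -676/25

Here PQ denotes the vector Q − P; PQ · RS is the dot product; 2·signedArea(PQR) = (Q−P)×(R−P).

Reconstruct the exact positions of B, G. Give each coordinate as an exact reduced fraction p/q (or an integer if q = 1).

B = (-7/5, -17/5)
G = (-113/25, -111/25)

1. B_x = -7/5  [B divides CA with CB:BA = 2/5:3/5]
2. B_y = -17/5  [B divides CA with CB:BA = 2/5:3/5]
   → B = (-7/5, -17/5)
3. G_x = -113/25  [F, D, G are collinear ∩ BG ⟂ FD]
4. G_y = -111/25  [F, D, G are collinear ∩ BG ⟂ FD]
   → G = (-113/25, -111/25)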